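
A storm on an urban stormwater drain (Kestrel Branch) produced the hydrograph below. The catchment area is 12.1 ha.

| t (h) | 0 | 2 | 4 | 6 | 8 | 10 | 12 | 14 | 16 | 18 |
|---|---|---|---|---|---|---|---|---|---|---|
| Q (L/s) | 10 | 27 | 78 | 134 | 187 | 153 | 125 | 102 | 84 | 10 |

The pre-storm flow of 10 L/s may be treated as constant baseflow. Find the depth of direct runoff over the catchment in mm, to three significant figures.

d ≈ 48.2 mm

Direct runoff: 0.0, 17.0, 68.0, 124.0, 177.0, 143.0, 115.0, 92.0, 74.0, 0.0 L/s; ΣQ_DR = 810.0 L/s.
V = ΣQ_DR · Δt = 810.0 × 7200 s = 5.832 × 10^6 L.
Over A = 12.1 ha, depth = V / A = 48.2 mm.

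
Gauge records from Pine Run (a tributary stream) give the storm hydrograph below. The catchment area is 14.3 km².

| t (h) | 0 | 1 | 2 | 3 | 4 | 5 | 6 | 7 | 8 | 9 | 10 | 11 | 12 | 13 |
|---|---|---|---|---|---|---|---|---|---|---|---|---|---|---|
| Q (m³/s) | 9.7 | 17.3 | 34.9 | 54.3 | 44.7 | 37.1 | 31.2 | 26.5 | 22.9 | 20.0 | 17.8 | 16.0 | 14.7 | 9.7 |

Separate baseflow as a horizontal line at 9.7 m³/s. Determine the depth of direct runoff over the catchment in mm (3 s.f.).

d ≈ 55.6 mm

Direct runoff: 0.0, 7.6, 25.2, 44.6, 35.0, 27.4, 21.5, 16.8, 13.2, 10.3, 8.1, 6.3, 5.0, 0.0 m³/s; ΣQ_DR = 221.0 m³/s.
V = ΣQ_DR · Δt = 221.0 × 3600 s = 7.956 × 10^5 m³.
Over A = 14.3 km², depth = V / A = 55.6 mm.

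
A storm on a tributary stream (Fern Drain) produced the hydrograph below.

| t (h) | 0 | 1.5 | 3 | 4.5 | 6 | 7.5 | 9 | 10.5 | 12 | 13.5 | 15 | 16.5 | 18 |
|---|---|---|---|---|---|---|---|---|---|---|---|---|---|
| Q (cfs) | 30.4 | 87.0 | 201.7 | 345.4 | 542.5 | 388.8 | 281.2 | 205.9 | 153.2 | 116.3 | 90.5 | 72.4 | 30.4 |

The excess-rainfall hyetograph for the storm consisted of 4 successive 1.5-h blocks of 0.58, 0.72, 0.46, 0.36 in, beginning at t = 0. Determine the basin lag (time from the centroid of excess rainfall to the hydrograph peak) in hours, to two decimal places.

Centroid of excess rainfall: t_c = Σ P_i·t̄_i / ΣP_i = 2.6745 h (block centres at 0.75, 2.25, 3.75, 5.25 h).
Hydrograph peak occurs at t = 6 h, so basin lag t_L = 6 − 2.6745 = 3.33 h.

t_L ≈ 3.33 h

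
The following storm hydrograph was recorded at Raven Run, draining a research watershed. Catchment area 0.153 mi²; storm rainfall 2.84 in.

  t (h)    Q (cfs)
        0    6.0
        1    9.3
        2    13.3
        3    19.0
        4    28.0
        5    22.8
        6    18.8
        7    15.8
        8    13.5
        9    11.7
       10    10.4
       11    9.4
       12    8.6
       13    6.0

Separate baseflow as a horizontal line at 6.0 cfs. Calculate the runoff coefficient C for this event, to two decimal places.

ΣQ_DR = 108.6 cfs; V = ΣQ_DR·Δt = 3.910 × 10^5 ft³.
Runoff depth d = V / A = 1.100 in.
C = d / P = 1.100 / 2.84 = 0.39.

C ≈ 0.39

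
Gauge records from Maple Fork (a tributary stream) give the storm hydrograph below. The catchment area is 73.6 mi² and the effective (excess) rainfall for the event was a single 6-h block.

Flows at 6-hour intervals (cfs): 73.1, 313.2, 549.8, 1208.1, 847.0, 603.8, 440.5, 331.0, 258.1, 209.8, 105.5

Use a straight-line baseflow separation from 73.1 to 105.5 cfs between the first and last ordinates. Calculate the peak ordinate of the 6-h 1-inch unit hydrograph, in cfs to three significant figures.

Direct runoff: 0.00, 236.86, 470.22, 1125.28, 760.94, 514.50, 347.96, 235.22, 159.08, 107.54, 0.00 cfs; ΣQ_DR = 3958 cfs, peak = 1125.28 cfs.
Runoff depth d = ΣQ_DR·Δt / A = 3958 × 21600 / (73.6 mi²) = 0.4999 in.
The 1-inch UH is the DRH scaled by (1 in)/d, so U_p = 1125.28 × 1/0.4999 = 2250 cfs.

U_p ≈ 2250 cfs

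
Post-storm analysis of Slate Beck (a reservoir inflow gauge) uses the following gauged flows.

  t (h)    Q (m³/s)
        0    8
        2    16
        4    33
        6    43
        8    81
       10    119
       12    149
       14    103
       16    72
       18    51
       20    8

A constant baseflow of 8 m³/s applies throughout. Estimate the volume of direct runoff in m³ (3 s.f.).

V ≈ 4.28 × 10^6 m³

Direct-runoff ordinates (Q − Q_b): 0.0, 8.0, 25.0, 35.0, 73.0, 111.0, 141.0, 95.0, 64.0, 43.0, 0.0 m³/s.
ΣQ_DR = 595.0 m³/s.
With Δt = 2 h = 7200 s, V = ΣQ_DR · Δt = 595.0 × 7200 = 4.28 × 10^6 m³.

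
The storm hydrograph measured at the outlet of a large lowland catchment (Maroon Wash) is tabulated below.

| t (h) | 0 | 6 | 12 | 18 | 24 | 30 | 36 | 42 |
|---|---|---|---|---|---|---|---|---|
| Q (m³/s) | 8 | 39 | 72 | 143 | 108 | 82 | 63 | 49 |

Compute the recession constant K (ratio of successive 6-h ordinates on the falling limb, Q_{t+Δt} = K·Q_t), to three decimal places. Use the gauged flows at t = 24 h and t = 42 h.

K ≈ 0.768

Using the recession-limb readings at t = 24 h and t = 42 h: Q falls from 108 to 49 m³/s over 3 intervals.
K = (Q₂/Q₁)^(1/3) = (49/108)^(1/3) = 0.768.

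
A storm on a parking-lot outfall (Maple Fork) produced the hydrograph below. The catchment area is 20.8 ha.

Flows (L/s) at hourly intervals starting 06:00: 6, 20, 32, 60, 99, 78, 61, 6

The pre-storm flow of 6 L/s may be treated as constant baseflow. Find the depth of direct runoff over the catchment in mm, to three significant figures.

Direct runoff: 0.0, 14.0, 26.0, 54.0, 93.0, 72.0, 55.0, 0.0 L/s; ΣQ_DR = 314.0 L/s.
V = ΣQ_DR · Δt = 314.0 × 3600 s = 1.130 × 10^6 L.
Over A = 20.8 ha, depth = V / A = 5.43 mm.

d ≈ 5.43 mm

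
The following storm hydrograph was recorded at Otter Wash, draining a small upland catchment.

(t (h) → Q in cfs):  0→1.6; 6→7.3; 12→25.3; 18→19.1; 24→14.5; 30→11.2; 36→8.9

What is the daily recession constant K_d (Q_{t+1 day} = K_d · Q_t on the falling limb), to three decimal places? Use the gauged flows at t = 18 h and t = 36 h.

K_d ≈ 0.361

Between t = 18 h and t = 36 h the flow falls from 19.1 to 8.9 cfs over 3×6 h = 18 h.
Per-interval ratio K = (8.9/19.1)^(1/3) = 0.7753; K_d = K^(24/6) = 0.361.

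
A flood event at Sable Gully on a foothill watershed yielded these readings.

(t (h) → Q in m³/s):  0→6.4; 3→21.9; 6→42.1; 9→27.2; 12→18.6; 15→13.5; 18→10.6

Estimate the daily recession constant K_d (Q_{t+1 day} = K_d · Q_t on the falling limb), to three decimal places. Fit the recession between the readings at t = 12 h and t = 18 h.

Between t = 12 h and t = 18 h the flow falls from 18.6 to 10.6 m³/s over 2×3 h = 6 h.
Per-interval ratio K = (10.6/18.6)^(1/2) = 0.7549; K_d = K^(24/3) = 0.105.

K_d ≈ 0.105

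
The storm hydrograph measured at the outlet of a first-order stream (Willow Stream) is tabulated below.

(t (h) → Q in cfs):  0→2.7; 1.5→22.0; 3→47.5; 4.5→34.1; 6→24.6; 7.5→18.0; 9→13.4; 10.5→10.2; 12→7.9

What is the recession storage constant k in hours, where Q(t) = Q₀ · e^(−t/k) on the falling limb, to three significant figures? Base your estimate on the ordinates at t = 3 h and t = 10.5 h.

k ≈ 4.88 h

On the falling limb, Q drops from 47.5 to 10.2 cfs between t = 3 h and t = 10.5 h (Δt = 7.5 h).
k = −Δt / ln(Q₂/Q₁) = −7.5 / ln(10.2/47.5) = 4.88 h.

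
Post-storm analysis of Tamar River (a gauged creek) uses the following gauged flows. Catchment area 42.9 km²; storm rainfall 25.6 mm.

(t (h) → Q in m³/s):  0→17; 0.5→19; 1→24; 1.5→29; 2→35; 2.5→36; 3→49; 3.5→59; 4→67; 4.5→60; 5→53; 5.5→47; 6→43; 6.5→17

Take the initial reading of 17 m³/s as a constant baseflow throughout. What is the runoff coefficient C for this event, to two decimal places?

ΣQ_DR = 317.0 m³/s; V = ΣQ_DR·Δt = 5.706 × 10^5 m³.
Runoff depth d = V / A = 13.30 mm.
C = d / P = 13.30 / 25.6 = 0.52.

C ≈ 0.52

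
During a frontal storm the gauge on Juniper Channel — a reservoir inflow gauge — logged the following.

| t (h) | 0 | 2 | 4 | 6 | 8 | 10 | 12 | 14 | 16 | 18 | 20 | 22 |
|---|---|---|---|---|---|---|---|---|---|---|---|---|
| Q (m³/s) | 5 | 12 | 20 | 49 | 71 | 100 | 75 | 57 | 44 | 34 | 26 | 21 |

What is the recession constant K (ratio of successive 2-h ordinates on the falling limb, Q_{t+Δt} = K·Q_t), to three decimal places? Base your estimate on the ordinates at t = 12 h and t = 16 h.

Using the recession-limb readings at t = 12 h and t = 16 h: Q falls from 75 to 44 m³/s over 2 intervals.
K = (Q₂/Q₁)^(1/2) = (44/75)^(1/2) = 0.766.

K ≈ 0.766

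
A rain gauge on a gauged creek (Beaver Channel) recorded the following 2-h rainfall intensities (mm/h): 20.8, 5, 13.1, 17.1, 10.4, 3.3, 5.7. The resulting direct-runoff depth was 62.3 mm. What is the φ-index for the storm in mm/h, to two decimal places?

φ ≈ 7.56 mm/h

Only the 4 blocks with intensity above φ contribute runoff: 20.8, 13.1, 17.1, 10.4 mm/h.
Σ(I−φ)·Δt = d  ⇒  (20.8+13.1+17.1+10.4 − 4φ)·2 = 62.3
φ = (61.40 − 62.3/2) / 4 = 7.56 mm/h.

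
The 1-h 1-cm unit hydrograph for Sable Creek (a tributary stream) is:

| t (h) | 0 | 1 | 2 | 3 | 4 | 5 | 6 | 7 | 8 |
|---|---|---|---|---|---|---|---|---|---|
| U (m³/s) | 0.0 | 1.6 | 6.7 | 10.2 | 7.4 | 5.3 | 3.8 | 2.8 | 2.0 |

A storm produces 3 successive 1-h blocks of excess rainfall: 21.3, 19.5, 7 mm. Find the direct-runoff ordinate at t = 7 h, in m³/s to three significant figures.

By discrete convolution, Q_j = Σ (P_i / 10 mm) · U_{j−i}.
At t = 7 h (j=7): Q = (21.3/10)·2.8 + (19.5/10)·3.8 + (7/10)·5.3 = 17.1 m³/s.

Q ≈ 17.1 m³/s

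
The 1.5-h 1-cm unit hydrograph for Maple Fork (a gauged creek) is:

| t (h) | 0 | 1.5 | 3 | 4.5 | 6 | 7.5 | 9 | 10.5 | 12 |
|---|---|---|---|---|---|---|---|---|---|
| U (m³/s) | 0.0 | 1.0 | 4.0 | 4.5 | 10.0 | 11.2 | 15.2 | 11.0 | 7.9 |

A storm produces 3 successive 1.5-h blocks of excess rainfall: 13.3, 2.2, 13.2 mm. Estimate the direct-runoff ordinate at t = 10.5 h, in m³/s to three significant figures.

Q ≈ 32.8 m³/s

By discrete convolution, Q_j = Σ (P_i / 10 mm) · U_{j−i}.
At t = 10.5 h (j=7): Q = (13.3/10)·11.0 + (2.2/10)·15.2 + (13.2/10)·11.2 = 32.8 m³/s.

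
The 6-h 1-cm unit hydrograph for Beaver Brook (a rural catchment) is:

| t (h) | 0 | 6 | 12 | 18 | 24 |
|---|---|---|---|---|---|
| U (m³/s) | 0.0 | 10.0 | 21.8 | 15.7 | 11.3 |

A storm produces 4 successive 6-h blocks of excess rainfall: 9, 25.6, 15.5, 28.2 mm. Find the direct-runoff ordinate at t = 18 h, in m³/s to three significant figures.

By discrete convolution, Q_j = Σ (P_i / 10 mm) · U_{j−i}.
At t = 18 h (j=3): Q = (9/10)·15.7 + (25.6/10)·21.8 + (15.5/10)·10.0 + (28.2/10)·0.0 = 85.4 m³/s.

Q ≈ 85.4 m³/s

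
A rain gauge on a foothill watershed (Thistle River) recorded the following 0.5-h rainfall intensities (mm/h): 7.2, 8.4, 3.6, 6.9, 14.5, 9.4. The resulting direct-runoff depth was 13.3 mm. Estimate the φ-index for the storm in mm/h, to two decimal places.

Only the 5 blocks with intensity above φ contribute runoff: 7.2, 8.4, 6.9, 14.5, 9.4 mm/h.
Σ(I−φ)·Δt = d  ⇒  (7.2+8.4+6.9+14.5+9.4 − 5φ)·0.5 = 13.3
φ = (46.40 − 13.3/0.5) / 5 = 3.96 mm/h.

φ ≈ 3.96 mm/h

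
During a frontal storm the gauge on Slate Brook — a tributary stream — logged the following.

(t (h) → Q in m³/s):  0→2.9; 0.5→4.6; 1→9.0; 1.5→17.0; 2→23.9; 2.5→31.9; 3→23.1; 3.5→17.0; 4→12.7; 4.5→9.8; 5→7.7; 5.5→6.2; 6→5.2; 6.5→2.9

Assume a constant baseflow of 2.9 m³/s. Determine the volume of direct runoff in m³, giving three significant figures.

V ≈ 2.40 × 10^5 m³

Direct-runoff ordinates (Q − Q_b): 0.0, 1.7, 6.1, 14.1, 21.0, 29.0, 20.2, 14.1, 9.8, 6.9, 4.8, 3.3, 2.3, 0.0 m³/s.
ΣQ_DR = 133.3 m³/s.
With Δt = 0.5 h = 1800 s, V = ΣQ_DR · Δt = 133.3 × 1800 = 2.40 × 10^5 m³.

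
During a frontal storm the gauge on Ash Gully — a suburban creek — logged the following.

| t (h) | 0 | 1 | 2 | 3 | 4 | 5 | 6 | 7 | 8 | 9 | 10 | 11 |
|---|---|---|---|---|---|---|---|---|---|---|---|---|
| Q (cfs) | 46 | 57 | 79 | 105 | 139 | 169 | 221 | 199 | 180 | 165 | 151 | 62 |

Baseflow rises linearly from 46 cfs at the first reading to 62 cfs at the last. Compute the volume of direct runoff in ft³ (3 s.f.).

V ≈ 3.33 × 10^6 ft³

Direct-runoff ordinates (Q − Q_b): 0.00, 9.55, 30.09, 54.64, 87.18, 115.73, 166.27, 142.82, 122.36, 105.91, 90.45, 0.00 cfs.
ΣQ_DR = 925.0 cfs.
With Δt = 1 h = 3600 s, V = ΣQ_DR · Δt = 925.0 × 3600 = 3.33 × 10^6 ft³.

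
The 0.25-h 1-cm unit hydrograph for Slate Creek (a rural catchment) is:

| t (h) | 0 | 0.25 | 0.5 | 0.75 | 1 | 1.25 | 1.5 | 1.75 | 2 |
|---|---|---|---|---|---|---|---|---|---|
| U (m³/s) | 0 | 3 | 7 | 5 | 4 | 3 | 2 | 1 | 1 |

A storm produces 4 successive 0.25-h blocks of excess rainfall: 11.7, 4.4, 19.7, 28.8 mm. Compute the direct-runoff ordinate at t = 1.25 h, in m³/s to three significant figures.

By discrete convolution, Q_j = Σ (P_i / 10 mm) · U_{j−i}.
At t = 1.25 h (j=5): Q = (11.7/10)·3 + (4.4/10)·4 + (19.7/10)·5 + (28.8/10)·7 = 35.3 m³/s.

Q ≈ 35.3 m³/s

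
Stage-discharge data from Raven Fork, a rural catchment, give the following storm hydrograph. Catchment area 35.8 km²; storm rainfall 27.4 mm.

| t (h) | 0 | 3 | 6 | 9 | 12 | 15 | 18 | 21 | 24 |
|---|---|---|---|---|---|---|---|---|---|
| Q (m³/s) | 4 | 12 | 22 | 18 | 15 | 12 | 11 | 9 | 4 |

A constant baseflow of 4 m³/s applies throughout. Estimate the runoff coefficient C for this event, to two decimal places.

C ≈ 0.78

ΣQ_DR = 71.00 m³/s; V = ΣQ_DR·Δt = 7.668 × 10^5 m³.
Runoff depth d = V / A = 21.42 mm.
C = d / P = 21.42 / 27.4 = 0.78.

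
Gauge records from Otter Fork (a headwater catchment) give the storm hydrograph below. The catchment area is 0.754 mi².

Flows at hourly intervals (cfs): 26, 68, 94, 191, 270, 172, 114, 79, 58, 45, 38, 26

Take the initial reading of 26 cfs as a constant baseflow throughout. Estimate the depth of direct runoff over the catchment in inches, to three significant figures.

d ≈ 1.79 in

Direct runoff: 0.0, 42.0, 68.0, 165.0, 244.0, 146.0, 88.0, 53.0, 32.0, 19.0, 12.0, 0.0 cfs; ΣQ_DR = 869.0 cfs.
V = ΣQ_DR · Δt = 869.0 × 3600 s = 3.128 × 10^6 ft³.
Over A = 0.754 mi², depth = V / A = 1.79 in.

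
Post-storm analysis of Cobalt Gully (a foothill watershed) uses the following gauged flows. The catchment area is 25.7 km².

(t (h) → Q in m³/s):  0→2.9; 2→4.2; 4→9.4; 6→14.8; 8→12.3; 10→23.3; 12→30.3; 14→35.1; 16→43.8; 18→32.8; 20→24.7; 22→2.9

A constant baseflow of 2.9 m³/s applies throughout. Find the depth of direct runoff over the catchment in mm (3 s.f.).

d ≈ 56.5 mm

Direct runoff: 0.0, 1.3, 6.5, 11.9, 9.4, 20.4, 27.4, 32.2, 40.9, 29.9, 21.8, 0.0 m³/s; ΣQ_DR = 201.7 m³/s.
V = ΣQ_DR · Δt = 201.7 × 7200 s = 1.452 × 10^6 m³.
Over A = 25.7 km², depth = V / A = 56.5 mm.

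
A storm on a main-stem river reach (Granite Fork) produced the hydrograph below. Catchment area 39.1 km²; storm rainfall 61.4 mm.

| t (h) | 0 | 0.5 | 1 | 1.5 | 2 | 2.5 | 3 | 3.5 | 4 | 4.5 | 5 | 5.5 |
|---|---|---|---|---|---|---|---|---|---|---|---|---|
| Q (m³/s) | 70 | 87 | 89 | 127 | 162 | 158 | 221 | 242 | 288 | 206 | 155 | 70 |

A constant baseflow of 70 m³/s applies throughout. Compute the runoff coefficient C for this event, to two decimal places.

ΣQ_DR = 1035 m³/s; V = ΣQ_DR·Δt = 1.863 × 10^6 m³.
Runoff depth d = V / A = 47.65 mm.
C = d / P = 47.65 / 61.4 = 0.78.

C ≈ 0.78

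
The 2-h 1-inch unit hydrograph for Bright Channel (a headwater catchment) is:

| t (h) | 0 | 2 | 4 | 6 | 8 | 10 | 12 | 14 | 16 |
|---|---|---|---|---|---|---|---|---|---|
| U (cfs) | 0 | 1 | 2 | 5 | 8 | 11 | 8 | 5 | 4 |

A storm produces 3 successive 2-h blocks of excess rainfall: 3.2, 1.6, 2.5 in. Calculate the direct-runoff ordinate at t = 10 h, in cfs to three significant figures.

By discrete convolution, Q_j = Σ (P_i / 1 in) · U_{j−i}.
At t = 10 h (j=5): Q = (3.2/1)·11 + (1.6/1)·8 + (2.5/1)·5 = 60.5 cfs.

Q ≈ 60.5 cfs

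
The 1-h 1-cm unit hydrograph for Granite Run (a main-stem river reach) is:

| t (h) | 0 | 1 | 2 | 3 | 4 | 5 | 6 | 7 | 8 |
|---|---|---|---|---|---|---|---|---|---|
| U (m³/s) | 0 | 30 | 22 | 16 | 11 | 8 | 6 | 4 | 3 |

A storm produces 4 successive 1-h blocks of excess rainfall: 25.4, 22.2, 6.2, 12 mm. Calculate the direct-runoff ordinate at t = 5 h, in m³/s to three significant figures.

Q ≈ 81.1 m³/s

By discrete convolution, Q_j = Σ (P_i / 10 mm) · U_{j−i}.
At t = 5 h (j=5): Q = (25.4/10)·8 + (22.2/10)·11 + (6.2/10)·16 + (12/10)·22 = 81.1 m³/s.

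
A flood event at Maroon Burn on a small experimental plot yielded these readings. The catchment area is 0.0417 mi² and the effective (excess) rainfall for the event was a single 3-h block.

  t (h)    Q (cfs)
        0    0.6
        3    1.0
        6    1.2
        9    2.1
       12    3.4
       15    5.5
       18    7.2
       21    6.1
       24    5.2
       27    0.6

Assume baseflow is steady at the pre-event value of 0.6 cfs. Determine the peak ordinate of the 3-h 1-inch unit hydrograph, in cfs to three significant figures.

Direct runoff: 0.0, 0.4, 0.6, 1.5, 2.8, 4.9, 6.6, 5.5, 4.6, 0.0 cfs; ΣQ_DR = 26.90 cfs, peak = 6.6 cfs.
Runoff depth d = ΣQ_DR·Δt / A = 26.90 × 10800 / (0.0417 mi²) = 2.999 in.
The 1-inch UH is the DRH scaled by (1 in)/d, so U_p = 6.6 × 1/2.999 = 2.20 cfs.

U_p ≈ 2.20 cfs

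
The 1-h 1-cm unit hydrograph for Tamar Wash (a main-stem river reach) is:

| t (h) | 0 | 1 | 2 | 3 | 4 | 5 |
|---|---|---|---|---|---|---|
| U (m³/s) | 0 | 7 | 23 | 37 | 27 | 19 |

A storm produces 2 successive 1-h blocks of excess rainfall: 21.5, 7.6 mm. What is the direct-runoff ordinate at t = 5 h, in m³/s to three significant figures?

By discrete convolution, Q_j = Σ (P_i / 10 mm) · U_{j−i}.
At t = 5 h (j=5): Q = (21.5/10)·19 + (7.6/10)·27 = 61.4 m³/s.

Q ≈ 61.4 m³/s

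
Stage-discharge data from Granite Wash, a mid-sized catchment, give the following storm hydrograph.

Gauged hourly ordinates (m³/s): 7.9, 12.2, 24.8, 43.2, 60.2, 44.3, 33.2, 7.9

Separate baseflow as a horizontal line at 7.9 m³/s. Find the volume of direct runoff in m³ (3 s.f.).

V ≈ 6.14 × 10^5 m³

Direct-runoff ordinates (Q − Q_b): 0.0, 4.3, 16.9, 35.3, 52.3, 36.4, 25.3, 0.0 m³/s.
ΣQ_DR = 170.5 m³/s.
With Δt = 1 h = 3600 s, V = ΣQ_DR · Δt = 170.5 × 3600 = 6.14 × 10^5 m³.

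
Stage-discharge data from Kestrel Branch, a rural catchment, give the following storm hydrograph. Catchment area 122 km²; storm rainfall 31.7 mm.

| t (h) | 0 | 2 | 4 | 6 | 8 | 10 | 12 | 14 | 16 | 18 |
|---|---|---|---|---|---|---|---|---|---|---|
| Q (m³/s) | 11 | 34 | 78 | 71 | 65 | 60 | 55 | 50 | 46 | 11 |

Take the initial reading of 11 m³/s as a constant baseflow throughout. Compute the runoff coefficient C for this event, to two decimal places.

C ≈ 0.69

ΣQ_DR = 371.0 m³/s; V = ΣQ_DR·Δt = 2.671 × 10^6 m³.
Runoff depth d = V / A = 21.90 mm.
C = d / P = 21.90 / 31.7 = 0.69.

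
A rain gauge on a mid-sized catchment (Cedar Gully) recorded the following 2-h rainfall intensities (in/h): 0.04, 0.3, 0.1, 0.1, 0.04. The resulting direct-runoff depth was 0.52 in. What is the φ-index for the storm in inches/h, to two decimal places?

Only the 3 blocks with intensity above φ contribute runoff: 0.3, 0.1, 0.1 in/h.
Σ(I−φ)·Δt = d  ⇒  (0.3+0.1+0.1 − 3φ)·2 = 0.52
φ = (0.5000 − 0.52/2) / 3 = 0.08 in/h.

φ ≈ 0.08 in/h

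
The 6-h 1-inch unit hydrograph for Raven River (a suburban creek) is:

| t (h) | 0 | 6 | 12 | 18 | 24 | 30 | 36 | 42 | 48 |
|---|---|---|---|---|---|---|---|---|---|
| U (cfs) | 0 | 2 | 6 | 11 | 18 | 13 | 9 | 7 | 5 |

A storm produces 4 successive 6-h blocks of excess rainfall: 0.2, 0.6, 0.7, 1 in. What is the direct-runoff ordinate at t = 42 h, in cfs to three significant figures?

By discrete convolution, Q_j = Σ (P_i / 1 in) · U_{j−i}.
At t = 42 h (j=7): Q = (0.2/1)·7 + (0.6/1)·9 + (0.7/1)·13 + (1/1)·18 = 33.9 cfs.

Q ≈ 33.9 cfs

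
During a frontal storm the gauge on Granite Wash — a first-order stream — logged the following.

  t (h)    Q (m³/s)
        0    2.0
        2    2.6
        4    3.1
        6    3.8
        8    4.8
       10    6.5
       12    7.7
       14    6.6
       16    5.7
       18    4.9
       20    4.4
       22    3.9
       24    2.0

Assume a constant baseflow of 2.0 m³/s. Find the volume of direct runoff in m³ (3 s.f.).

Direct-runoff ordinates (Q − Q_b): 0.0, 0.6, 1.1, 1.8, 2.8, 4.5, 5.7, 4.6, 3.7, 2.9, 2.4, 1.9, 0.0 m³/s.
ΣQ_DR = 32.00 m³/s.
With Δt = 2 h = 7200 s, V = ΣQ_DR · Δt = 32.00 × 7200 = 2.30 × 10^5 m³.

V ≈ 2.30 × 10^5 m³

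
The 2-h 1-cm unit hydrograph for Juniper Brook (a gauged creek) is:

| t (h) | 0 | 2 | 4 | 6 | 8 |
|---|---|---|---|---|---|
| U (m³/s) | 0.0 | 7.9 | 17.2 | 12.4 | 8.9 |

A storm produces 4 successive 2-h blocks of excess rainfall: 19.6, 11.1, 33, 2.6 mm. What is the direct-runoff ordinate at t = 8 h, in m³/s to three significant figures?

Q ≈ 90.0 m³/s

By discrete convolution, Q_j = Σ (P_i / 10 mm) · U_{j−i}.
At t = 8 h (j=4): Q = (19.6/10)·8.9 + (11.1/10)·12.4 + (33/10)·17.2 + (2.6/10)·7.9 = 90.0 m³/s.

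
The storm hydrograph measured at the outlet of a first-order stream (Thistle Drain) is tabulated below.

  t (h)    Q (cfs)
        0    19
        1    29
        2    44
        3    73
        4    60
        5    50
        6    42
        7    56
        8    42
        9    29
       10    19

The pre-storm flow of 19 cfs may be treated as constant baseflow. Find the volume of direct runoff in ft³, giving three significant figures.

Direct-runoff ordinates (Q − Q_b): 0.0, 10.0, 25.0, 54.0, 41.0, 31.0, 23.0, 37.0, 23.0, 10.0, 0.0 cfs.
ΣQ_DR = 254.0 cfs.
With Δt = 1 h = 3600 s, V = ΣQ_DR · Δt = 254.0 × 3600 = 9.14 × 10^5 ft³.

V ≈ 9.14 × 10^5 ft³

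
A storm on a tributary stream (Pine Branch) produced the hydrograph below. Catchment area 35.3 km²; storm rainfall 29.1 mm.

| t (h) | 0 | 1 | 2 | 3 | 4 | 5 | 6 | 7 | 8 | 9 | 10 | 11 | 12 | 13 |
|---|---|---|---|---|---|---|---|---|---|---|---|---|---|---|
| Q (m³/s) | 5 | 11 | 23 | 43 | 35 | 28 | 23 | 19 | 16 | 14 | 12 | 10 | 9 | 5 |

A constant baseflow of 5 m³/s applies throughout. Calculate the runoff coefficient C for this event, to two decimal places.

C ≈ 0.64

ΣQ_DR = 183.0 m³/s; V = ΣQ_DR·Δt = 6.588 × 10^5 m³.
Runoff depth d = V / A = 18.66 mm.
C = d / P = 18.66 / 29.1 = 0.64.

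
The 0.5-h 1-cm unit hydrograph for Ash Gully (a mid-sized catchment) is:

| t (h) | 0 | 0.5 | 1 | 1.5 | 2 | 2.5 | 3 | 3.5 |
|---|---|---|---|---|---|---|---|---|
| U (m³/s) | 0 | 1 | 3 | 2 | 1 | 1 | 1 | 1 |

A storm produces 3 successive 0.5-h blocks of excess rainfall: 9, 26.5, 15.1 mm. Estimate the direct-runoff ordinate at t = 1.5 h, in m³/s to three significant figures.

By discrete convolution, Q_j = Σ (P_i / 10 mm) · U_{j−i}.
At t = 1.5 h (j=3): Q = (9/10)·2 + (26.5/10)·3 + (15.1/10)·1 = 11.3 m³/s.

Q ≈ 11.3 m³/s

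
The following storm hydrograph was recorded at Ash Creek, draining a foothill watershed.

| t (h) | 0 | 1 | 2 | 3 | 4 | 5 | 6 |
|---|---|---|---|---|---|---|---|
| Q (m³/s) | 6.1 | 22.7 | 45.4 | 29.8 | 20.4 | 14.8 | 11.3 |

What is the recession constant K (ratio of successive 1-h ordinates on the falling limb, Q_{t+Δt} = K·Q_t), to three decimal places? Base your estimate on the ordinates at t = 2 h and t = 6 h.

K ≈ 0.706

Using the recession-limb readings at t = 2 h and t = 6 h: Q falls from 45.4 to 11.3 m³/s over 4 intervals.
K = (Q₂/Q₁)^(1/4) = (11.3/45.4)^(1/4) = 0.706.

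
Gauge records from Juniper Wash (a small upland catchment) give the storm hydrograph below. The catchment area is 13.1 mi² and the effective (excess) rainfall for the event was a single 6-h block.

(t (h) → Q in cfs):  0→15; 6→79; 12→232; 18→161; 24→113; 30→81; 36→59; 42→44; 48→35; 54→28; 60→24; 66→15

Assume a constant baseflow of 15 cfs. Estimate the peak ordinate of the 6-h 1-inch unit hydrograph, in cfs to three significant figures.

Direct runoff: 0.0, 64.0, 217.0, 146.0, 98.0, 66.0, 44.0, 29.0, 20.0, 13.0, 9.0, 0.0 cfs; ΣQ_DR = 706.0 cfs, peak = 217.0 cfs.
Runoff depth d = ΣQ_DR·Δt / A = 706.0 × 21600 / (13.1 mi²) = 0.5011 in.
The 1-inch UH is the DRH scaled by (1 in)/d, so U_p = 217.0 × 1/0.5011 = 433 cfs.

U_p ≈ 433 cfs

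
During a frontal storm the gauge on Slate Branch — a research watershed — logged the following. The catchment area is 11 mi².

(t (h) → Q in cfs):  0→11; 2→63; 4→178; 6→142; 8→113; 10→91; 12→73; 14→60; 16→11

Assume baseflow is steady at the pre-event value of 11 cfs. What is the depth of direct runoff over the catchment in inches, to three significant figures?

Direct runoff: 0.0, 52.0, 167.0, 131.0, 102.0, 80.0, 62.0, 49.0, 0.0 cfs; ΣQ_DR = 643.0 cfs.
V = ΣQ_DR · Δt = 643.0 × 7200 s = 4.630 × 10^6 ft³.
Over A = 11 mi², depth = V / A = 0.181 in.

d ≈ 0.181 in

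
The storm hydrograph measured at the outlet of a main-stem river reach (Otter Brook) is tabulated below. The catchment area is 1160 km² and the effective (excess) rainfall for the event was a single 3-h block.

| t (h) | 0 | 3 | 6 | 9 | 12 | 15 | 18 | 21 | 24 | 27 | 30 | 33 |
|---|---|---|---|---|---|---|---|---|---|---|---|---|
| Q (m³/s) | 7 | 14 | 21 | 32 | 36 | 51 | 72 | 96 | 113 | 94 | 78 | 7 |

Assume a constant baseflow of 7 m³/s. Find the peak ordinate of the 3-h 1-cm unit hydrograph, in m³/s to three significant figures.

Direct runoff: 0.0, 7.0, 14.0, 25.0, 29.0, 44.0, 65.0, 89.0, 106.0, 87.0, 71.0, 0.0 m³/s; ΣQ_DR = 537.0 m³/s, peak = 106.0 m³/s.
Runoff depth d = ΣQ_DR·Δt / A = 537.0 × 10800 / (1160 km²) = 5.000 mm.
The 1-cm UH is the DRH scaled by (10 mm)/d, so U_p = 106.0 × 10/5.000 = 212 m³/s.

U_p ≈ 212 m³/s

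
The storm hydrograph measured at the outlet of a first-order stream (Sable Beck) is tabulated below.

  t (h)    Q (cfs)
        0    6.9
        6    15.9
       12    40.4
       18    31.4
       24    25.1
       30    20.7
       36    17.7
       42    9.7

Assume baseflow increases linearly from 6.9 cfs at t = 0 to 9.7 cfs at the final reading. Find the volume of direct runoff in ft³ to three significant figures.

V ≈ 2.19 × 10^6 ft³

Direct-runoff ordinates (Q − Q_b): 0.00, 8.60, 32.70, 23.30, 16.60, 11.80, 8.40, 0.00 cfs.
ΣQ_DR = 101.4 cfs.
With Δt = 6 h = 21600 s, V = ΣQ_DR · Δt = 101.4 × 21600 = 2.19 × 10^6 ft³.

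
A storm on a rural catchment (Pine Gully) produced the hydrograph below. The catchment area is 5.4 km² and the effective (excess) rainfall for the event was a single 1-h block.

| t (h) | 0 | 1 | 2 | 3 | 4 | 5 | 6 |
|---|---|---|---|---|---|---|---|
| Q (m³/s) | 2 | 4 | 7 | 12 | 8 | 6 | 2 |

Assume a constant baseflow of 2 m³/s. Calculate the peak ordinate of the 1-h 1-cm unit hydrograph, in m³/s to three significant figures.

Direct runoff: 0.0, 2.0, 5.0, 10.0, 6.0, 4.0, 0.0 m³/s; ΣQ_DR = 27.00 m³/s, peak = 10.0 m³/s.
Runoff depth d = ΣQ_DR·Δt / A = 27.00 × 3600 / (5.4 km²) = 18.00 mm.
The 1-cm UH is the DRH scaled by (10 mm)/d, so U_p = 10.0 × 10/18.00 = 5.56 m³/s.

U_p ≈ 5.56 m³/s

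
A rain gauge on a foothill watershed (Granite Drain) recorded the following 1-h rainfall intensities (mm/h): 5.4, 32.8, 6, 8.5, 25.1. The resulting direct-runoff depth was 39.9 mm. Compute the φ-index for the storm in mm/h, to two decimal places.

φ ≈ 9.00 mm/h

Only the 2 blocks with intensity above φ contribute runoff: 32.8, 25.1 mm/h.
Σ(I−φ)·Δt = d  ⇒  (32.8+25.1 − 2φ)·1 = 39.9
φ = (57.90 − 39.9/1) / 2 = 9.00 mm/h.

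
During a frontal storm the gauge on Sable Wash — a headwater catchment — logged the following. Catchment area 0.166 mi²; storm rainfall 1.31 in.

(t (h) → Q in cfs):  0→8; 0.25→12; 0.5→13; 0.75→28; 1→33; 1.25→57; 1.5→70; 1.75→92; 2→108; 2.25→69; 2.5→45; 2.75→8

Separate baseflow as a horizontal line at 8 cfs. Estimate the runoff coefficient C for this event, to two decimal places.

C ≈ 0.80

ΣQ_DR = 447.0 cfs; V = ΣQ_DR·Δt = 4.023 × 10^5 ft³.
Runoff depth d = V / A = 1.043 in.
C = d / P = 1.043 / 1.31 = 0.80.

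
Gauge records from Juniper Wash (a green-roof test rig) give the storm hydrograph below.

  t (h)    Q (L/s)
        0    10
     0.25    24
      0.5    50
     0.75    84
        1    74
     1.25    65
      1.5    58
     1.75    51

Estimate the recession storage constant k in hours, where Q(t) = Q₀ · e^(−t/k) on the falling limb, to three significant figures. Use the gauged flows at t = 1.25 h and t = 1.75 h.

On the falling limb, Q drops from 65 to 51 L/s between t = 1.25 h and t = 1.75 h (Δt = 0.5 h).
k = −Δt / ln(Q₂/Q₁) = −0.5 / ln(51/65) = 2.06 h.

k ≈ 2.06 h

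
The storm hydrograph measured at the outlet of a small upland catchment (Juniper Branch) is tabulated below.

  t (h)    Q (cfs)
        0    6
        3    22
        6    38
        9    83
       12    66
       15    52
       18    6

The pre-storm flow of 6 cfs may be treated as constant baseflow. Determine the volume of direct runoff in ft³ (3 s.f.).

V ≈ 2.49 × 10^6 ft³

Direct-runoff ordinates (Q − Q_b): 0.0, 16.0, 32.0, 77.0, 60.0, 46.0, 0.0 cfs.
ΣQ_DR = 231.0 cfs.
With Δt = 3 h = 10800 s, V = ΣQ_DR · Δt = 231.0 × 10800 = 2.49 × 10^6 ft³.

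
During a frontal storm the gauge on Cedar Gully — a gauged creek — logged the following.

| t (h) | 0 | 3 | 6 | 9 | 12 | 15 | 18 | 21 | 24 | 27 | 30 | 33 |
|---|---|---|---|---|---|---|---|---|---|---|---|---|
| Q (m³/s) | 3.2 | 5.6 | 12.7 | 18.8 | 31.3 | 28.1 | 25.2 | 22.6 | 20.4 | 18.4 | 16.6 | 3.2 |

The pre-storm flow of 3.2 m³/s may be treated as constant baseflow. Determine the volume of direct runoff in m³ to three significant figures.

Direct-runoff ordinates (Q − Q_b): 0.0, 2.4, 9.5, 15.6, 28.1, 24.9, 22.0, 19.4, 17.2, 15.2, 13.4, 0.0 m³/s.
ΣQ_DR = 167.7 m³/s.
With Δt = 3 h = 10800 s, V = ΣQ_DR · Δt = 167.7 × 10800 = 1.81 × 10^6 m³.

V ≈ 1.81 × 10^6 m³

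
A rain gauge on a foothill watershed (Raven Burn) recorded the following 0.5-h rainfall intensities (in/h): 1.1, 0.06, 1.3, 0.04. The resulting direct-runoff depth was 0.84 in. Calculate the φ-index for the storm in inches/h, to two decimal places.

Only the 2 blocks with intensity above φ contribute runoff: 1.1, 1.3 in/h.
Σ(I−φ)·Δt = d  ⇒  (1.1+1.3 − 2φ)·0.5 = 0.84
φ = (2.400 − 0.84/0.5) / 2 = 0.36 in/h.

φ ≈ 0.36 in/h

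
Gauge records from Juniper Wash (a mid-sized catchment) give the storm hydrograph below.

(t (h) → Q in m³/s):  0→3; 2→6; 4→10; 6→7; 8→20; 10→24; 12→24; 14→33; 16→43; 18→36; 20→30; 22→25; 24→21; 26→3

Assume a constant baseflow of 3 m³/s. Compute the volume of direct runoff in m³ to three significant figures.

V ≈ 1.75 × 10^6 m³

Direct-runoff ordinates (Q − Q_b): 0.0, 3.0, 7.0, 4.0, 17.0, 21.0, 21.0, 30.0, 40.0, 33.0, 27.0, 22.0, 18.0, 0.0 m³/s.
ΣQ_DR = 243.0 m³/s.
With Δt = 2 h = 7200 s, V = ΣQ_DR · Δt = 243.0 × 7200 = 1.75 × 10^6 m³.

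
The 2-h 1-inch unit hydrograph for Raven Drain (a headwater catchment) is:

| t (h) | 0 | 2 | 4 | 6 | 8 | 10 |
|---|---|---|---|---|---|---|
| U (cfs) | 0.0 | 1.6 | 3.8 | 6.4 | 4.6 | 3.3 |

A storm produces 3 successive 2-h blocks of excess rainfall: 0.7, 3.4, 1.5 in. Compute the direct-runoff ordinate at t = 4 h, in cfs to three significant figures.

By discrete convolution, Q_j = Σ (P_i / 1 in) · U_{j−i}.
At t = 4 h (j=2): Q = (0.7/1)·3.8 + (3.4/1)·1.6 + (1.5/1)·0.0 = 8.10 cfs.

Q ≈ 8.10 cfs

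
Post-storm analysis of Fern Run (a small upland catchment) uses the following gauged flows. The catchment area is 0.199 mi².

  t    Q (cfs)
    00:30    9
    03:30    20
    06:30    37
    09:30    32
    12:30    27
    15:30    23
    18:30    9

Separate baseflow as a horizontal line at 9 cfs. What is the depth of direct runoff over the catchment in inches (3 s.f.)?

Direct runoff: 0.0, 11.0, 28.0, 23.0, 18.0, 14.0, 0.0 cfs; ΣQ_DR = 94.00 cfs.
V = ΣQ_DR · Δt = 94.00 × 10800 s = 1.015 × 10^6 ft³.
Over A = 0.199 mi², depth = V / A = 2.20 in.

d ≈ 2.20 in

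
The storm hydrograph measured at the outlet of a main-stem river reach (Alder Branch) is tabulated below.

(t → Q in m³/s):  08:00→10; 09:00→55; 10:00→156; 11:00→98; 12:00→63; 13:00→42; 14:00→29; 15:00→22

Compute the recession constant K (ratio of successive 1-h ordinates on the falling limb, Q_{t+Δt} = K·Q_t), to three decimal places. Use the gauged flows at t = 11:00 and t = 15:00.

K ≈ 0.688

Using the recession-limb readings at t = 11:00 and t = 15:00: Q falls from 98 to 22 m³/s over 4 intervals.
K = (Q₂/Q₁)^(1/4) = (22/98)^(1/4) = 0.688.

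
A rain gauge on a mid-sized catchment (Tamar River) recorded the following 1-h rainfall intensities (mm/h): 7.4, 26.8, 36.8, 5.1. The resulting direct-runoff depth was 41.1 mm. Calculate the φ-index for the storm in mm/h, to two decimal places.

Only the 2 blocks with intensity above φ contribute runoff: 26.8, 36.8 mm/h.
Σ(I−φ)·Δt = d  ⇒  (26.8+36.8 − 2φ)·1 = 41.1
φ = (63.60 − 41.1/1) / 2 = 11.25 mm/h.

φ ≈ 11.25 mm/h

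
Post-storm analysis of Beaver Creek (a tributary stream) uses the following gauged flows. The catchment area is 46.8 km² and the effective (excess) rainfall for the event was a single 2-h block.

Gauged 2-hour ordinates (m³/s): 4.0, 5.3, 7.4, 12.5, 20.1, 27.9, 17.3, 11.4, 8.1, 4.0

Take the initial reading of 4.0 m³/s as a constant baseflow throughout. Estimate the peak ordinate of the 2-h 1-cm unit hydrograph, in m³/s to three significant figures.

Direct runoff: 0.0, 1.3, 3.4, 8.5, 16.1, 23.9, 13.3, 7.4, 4.1, 0.0 m³/s; ΣQ_DR = 78.00 m³/s, peak = 23.9 m³/s.
Runoff depth d = ΣQ_DR·Δt / A = 78.00 × 7200 / (46.8 km²) = 12.00 mm.
The 1-cm UH is the DRH scaled by (10 mm)/d, so U_p = 23.9 × 10/12.00 = 19.9 m³/s.

U_p ≈ 19.9 m³/s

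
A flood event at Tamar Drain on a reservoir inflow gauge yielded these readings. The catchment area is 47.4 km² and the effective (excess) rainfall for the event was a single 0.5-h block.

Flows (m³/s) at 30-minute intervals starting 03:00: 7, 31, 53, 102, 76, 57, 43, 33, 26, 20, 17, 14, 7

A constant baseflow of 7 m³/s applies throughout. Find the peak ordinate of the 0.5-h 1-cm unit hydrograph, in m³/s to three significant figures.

U_p ≈ 63.3 m³/s

Direct runoff: 0.0, 24.0, 46.0, 95.0, 69.0, 50.0, 36.0, 26.0, 19.0, 13.0, 10.0, 7.0, 0.0 m³/s; ΣQ_DR = 395.0 m³/s, peak = 95.0 m³/s.
Runoff depth d = ΣQ_DR·Δt / A = 395.0 × 1800 / (47.4 km²) = 15.00 mm.
The 1-cm UH is the DRH scaled by (10 mm)/d, so U_p = 95.0 × 10/15.00 = 63.3 m³/s.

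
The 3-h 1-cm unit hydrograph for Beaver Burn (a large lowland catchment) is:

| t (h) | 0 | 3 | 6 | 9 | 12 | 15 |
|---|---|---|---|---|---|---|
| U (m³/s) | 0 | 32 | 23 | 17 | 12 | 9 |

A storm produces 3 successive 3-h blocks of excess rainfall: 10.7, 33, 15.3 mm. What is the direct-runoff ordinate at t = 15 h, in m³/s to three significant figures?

By discrete convolution, Q_j = Σ (P_i / 10 mm) · U_{j−i}.
At t = 15 h (j=5): Q = (10.7/10)·9 + (33/10)·12 + (15.3/10)·17 = 75.2 m³/s.

Q ≈ 75.2 m³/s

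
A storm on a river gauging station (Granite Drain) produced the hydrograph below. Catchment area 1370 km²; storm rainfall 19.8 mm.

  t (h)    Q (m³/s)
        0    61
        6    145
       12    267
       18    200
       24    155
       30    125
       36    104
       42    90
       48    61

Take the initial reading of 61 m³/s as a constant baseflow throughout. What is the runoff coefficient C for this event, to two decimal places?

C ≈ 0.52

ΣQ_DR = 659.0 m³/s; V = ΣQ_DR·Δt = 1.423 × 10^7 m³.
Runoff depth d = V / A = 10.39 mm.
C = d / P = 10.39 / 19.8 = 0.52.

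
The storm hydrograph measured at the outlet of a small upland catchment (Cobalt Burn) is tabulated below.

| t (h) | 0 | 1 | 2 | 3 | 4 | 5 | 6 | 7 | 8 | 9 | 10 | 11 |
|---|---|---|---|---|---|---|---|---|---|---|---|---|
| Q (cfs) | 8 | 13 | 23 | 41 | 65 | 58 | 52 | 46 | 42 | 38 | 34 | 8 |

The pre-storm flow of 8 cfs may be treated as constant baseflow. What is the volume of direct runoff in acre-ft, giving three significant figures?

V ≈ 27.4 acre-ft

Direct-runoff ordinates (Q − Q_b): 0.0, 5.0, 15.0, 33.0, 57.0, 50.0, 44.0, 38.0, 34.0, 30.0, 26.0, 0.0 cfs.
ΣQ_DR = 332.0 cfs.
With Δt = 1 h = 3600 s, V = ΣQ_DR · Δt = 332.0 × 3600 = 1.20 × 10^6 ft³ = 27.4 acre-ft.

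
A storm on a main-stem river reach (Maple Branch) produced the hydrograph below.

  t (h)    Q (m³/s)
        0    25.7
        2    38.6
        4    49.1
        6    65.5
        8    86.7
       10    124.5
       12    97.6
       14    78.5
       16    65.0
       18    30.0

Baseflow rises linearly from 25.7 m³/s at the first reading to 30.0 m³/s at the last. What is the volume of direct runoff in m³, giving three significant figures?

V ≈ 2.76 × 10^6 m³

Direct-runoff ordinates (Q − Q_b): 0.00, 12.42, 22.44, 38.37, 59.09, 96.41, 69.03, 49.46, 35.48, 0.00 m³/s.
ΣQ_DR = 382.7 m³/s.
With Δt = 2 h = 7200 s, V = ΣQ_DR · Δt = 382.7 × 7200 = 2.76 × 10^6 m³.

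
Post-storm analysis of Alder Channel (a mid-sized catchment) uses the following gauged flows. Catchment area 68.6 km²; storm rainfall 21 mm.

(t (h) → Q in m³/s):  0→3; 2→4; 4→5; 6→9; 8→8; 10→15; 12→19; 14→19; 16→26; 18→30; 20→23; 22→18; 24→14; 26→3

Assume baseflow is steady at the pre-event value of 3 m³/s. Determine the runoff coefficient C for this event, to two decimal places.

C ≈ 0.77

ΣQ_DR = 154.0 m³/s; V = ΣQ_DR·Δt = 1.109 × 10^6 m³.
Runoff depth d = V / A = 16.16 mm.
C = d / P = 16.16 / 21 = 0.77.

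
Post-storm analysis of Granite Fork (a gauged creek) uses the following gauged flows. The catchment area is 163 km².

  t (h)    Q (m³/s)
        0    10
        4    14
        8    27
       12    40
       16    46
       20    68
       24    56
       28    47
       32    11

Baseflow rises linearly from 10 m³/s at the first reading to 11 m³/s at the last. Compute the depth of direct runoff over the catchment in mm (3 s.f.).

Direct runoff: 0.00, 3.88, 16.75, 29.62, 35.50, 57.38, 45.25, 36.12, 0.00 m³/s; ΣQ_DR = 224.5 m³/s.
V = ΣQ_DR · Δt = 224.5 × 14400 s = 3.233 × 10^6 m³.
Over A = 163 km², depth = V / A = 19.8 mm.

d ≈ 19.8 mm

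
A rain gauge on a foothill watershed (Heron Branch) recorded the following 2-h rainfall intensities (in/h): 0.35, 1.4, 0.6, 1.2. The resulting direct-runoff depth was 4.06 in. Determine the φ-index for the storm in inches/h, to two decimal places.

φ ≈ 0.39 in/h

Only the 3 blocks with intensity above φ contribute runoff: 1.4, 0.6, 1.2 in/h.
Σ(I−φ)·Δt = d  ⇒  (1.4+0.6+1.2 − 3φ)·2 = 4.06
φ = (3.200 − 4.06/2) / 3 = 0.39 in/h.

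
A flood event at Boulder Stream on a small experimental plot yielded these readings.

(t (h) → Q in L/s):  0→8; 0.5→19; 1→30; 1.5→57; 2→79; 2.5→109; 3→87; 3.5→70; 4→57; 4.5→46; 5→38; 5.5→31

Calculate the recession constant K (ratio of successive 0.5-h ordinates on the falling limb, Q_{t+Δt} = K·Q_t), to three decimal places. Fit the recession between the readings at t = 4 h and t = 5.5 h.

Using the recession-limb readings at t = 4 h and t = 5.5 h: Q falls from 57 to 31 L/s over 3 intervals.
K = (Q₂/Q₁)^(1/3) = (31/57)^(1/3) = 0.816.

K ≈ 0.816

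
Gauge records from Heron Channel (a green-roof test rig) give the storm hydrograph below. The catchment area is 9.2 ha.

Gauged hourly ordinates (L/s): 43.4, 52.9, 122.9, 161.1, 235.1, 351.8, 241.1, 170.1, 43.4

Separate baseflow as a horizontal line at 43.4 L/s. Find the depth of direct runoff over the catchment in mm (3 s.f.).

Direct runoff: 0.0, 9.5, 79.5, 117.7, 191.7, 308.4, 197.7, 126.7, 0.0 L/s; ΣQ_DR = 1031 L/s.
V = ΣQ_DR · Δt = 1031 × 3600 s = 3.712 × 10^6 L.
Over A = 9.2 ha, depth = V / A = 40.4 mm.

d ≈ 40.4 mm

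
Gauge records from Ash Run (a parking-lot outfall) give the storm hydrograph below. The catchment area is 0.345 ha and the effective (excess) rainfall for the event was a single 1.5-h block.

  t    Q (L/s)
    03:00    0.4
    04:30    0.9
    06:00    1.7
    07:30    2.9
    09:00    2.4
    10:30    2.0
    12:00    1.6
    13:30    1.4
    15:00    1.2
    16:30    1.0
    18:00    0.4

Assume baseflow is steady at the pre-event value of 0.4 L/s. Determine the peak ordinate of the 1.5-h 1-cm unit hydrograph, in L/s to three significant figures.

U_p ≈ 1.39 L/s

Direct runoff: 0.0, 0.5, 1.3, 2.5, 2.0, 1.6, 1.2, 1.0, 0.8, 0.6, 0.0 L/s; ΣQ_DR = 11.50 L/s, peak = 2.5 L/s.
Runoff depth d = ΣQ_DR·Δt / A = 11.50 × 5400 / (0.345 ha) = 18.00 mm.
The 1-cm UH is the DRH scaled by (10 mm)/d, so U_p = 2.5 × 10/18.00 = 1.39 L/s.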